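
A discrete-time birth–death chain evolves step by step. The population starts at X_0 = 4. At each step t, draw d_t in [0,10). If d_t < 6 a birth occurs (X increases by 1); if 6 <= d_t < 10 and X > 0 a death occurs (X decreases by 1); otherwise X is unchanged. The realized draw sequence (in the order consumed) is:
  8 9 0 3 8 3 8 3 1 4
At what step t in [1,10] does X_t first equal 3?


t=0: X=4, d=8 → death, X_1=3
t=1: X=3, d=9 → death, X_2=2
t=2: X=2, d=0 → birth, X_3=3
t=3: X=3, d=3 → birth, X_4=4
t=4: X=4, d=8 → death, X_5=3
t=5: X=3, d=3 → birth, X_6=4
t=6: X=4, d=8 → death, X_7=3
t=7: X=3, d=3 → birth, X_8=4
t=8: X=4, d=1 → birth, X_9=5
t=9: X=5, d=4 → birth, X_10=6

1


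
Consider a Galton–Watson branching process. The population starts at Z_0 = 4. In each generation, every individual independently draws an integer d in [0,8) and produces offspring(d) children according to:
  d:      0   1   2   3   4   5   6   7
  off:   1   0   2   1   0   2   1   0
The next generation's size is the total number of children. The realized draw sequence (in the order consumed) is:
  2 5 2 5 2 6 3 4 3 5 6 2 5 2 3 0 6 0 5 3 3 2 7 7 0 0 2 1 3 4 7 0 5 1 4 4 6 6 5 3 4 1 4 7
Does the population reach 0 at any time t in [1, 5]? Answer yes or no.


no

gen 0: Z_0=4, draws=[2, 5, 2, 5], offspring=[2, 2, 2, 2], Z_1=8
gen 1: Z_1=8, draws=[2, 6, 3, 4, 3, 5, 6, 2], offspring=[2, 1, 1, 0, 1, 2, 1, 2], Z_2=10
gen 2: Z_2=10, draws=[5, 2, 3, 0, 6, 0, 5, 3, 3, 2], offspring=[2, 2, 1, 1, 1, 1, 2, 1, 1, 2], Z_3=14
gen 3: Z_3=14, draws=[7, 7, 0, 0, 2, 1, 3, 4, 7, 0, 5, 1, 4, 4], offspring=[0, 0, 1, 1, 2, 0, 1, 0, 0, 1, 2, 0, 0, 0], Z_4=8
gen 4: Z_4=8, draws=[6, 6, 5, 3, 4, 1, 4, 7], offspring=[1, 1, 2, 1, 0, 0, 0, 0], Z_5=5


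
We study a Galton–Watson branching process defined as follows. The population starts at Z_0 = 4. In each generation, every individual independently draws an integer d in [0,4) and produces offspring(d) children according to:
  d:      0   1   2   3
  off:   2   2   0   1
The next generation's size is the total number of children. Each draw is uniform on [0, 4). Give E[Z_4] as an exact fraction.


625/64

Outcome values over d=0..3: [2, 2, 0, 1]
Σy = 5, Σy² = 9, M = 4
μ = 5/4 = 5/4,  σ² = 9/4 − (5/4)² = 11/16
E[Z_0] = 4
E[Z_1] = 5/4·E[Z_0] = 5
E[Z_2] = 5/4·E[Z_1] = 25/4
E[Z_3] = 5/4·E[Z_2] = 125/16
E[Z_4] = 5/4·E[Z_3] = 625/64


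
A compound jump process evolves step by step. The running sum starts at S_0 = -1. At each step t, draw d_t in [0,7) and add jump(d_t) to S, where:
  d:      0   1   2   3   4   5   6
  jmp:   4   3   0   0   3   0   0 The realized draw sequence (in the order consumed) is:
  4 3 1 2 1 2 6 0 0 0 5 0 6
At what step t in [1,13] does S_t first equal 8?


5

t=0: S=-1, d=4, jump=3, S_1=2
t=1: S=2, d=3, jump=0, S_2=2
t=2: S=2, d=1, jump=3, S_3=5
t=3: S=5, d=2, jump=0, S_4=5
t=4: S=5, d=1, jump=3, S_5=8
t=5: S=8, d=2, jump=0, S_6=8
t=6: S=8, d=6, jump=0, S_7=8
t=7: S=8, d=0, jump=4, S_8=12
t=8: S=12, d=0, jump=4, S_9=16
t=9: S=16, d=0, jump=4, S_10=20
t=10: S=20, d=5, jump=0, S_11=20
t=11: S=20, d=0, jump=4, S_12=24
t=12: S=24, d=6, jump=0, S_13=24


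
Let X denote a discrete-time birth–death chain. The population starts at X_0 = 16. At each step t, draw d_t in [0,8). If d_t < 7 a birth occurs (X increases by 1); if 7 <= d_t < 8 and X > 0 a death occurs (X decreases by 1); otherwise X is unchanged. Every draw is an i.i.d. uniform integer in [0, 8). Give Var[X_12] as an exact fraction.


21/4

X can drop by at most 1 per step and X_0 = 16 > T = 12, so X_t >= 16 − t >= 4 > 0 for every t <= 12: the floor at 0 (the 'and X > 0' condition) never binds. Hence X_12 = X_0 + Σ_{t<12} Y_t with i.i.d. increments Y_t = y(d_t) ∈ {+1, −1, 0}.
Outcome values over d=0..7: [1, 1, 1, 1, 1, 1, 1, -1]
Σy = 6, Σy² = 8, M = 8
μ = 6/8 = 3/4,  σ² = 8/8 − (3/4)² = 7/16
Independent increments: Var[X_12] = 12·σ² = 12·(7/16) = 21/4


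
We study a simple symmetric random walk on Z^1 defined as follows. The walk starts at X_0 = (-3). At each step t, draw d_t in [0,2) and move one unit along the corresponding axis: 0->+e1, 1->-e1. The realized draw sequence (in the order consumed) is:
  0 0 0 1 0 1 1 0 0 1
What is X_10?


(-1)

t=0: X=(-3), d=0 → +e1, X_1=(-2)
t=1: X=(-2), d=0 → +e1, X_2=(-1)
t=2: X=(-1), d=0 → +e1, X_3=(0)
t=3: X=(0), d=1 → -e1, X_4=(-1)
t=4: X=(-1), d=0 → +e1, X_5=(0)
t=5: X=(0), d=1 → -e1, X_6=(-1)
t=6: X=(-1), d=1 → -e1, X_7=(-2)
t=7: X=(-2), d=0 → +e1, X_8=(-1)
t=8: X=(-1), d=0 → +e1, X_9=(0)
t=9: X=(0), d=1 → -e1, X_10=(-1)


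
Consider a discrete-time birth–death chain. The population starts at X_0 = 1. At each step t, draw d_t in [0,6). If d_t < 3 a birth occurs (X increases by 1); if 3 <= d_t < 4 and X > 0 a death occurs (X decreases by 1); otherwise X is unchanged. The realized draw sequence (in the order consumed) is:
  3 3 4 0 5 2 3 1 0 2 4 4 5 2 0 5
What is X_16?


t=0: X=1, d=3 → death, X_1=0
t=1: X=0, d=3 → hold, X_2=0
t=2: X=0, d=4 → hold, X_3=0
t=3: X=0, d=0 → birth, X_4=1
t=4: X=1, d=5 → hold, X_5=1
t=5: X=1, d=2 → birth, X_6=2
t=6: X=2, d=3 → death, X_7=1
t=7: X=1, d=1 → birth, X_8=2
t=8: X=2, d=0 → birth, X_9=3
t=9: X=3, d=2 → birth, X_10=4
t=10: X=4, d=4 → hold, X_11=4
t=11: X=4, d=4 → hold, X_12=4
t=12: X=4, d=5 → hold, X_13=4
t=13: X=4, d=2 → birth, X_14=5
t=14: X=5, d=0 → birth, X_15=6
t=15: X=6, d=5 → hold, X_16=6

6


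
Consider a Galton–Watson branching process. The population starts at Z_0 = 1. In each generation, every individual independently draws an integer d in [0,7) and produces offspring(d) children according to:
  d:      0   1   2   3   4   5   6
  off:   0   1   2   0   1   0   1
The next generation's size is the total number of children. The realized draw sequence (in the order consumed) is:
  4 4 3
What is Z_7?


0

gen 0: Z_0=1, draws=[4], offspring=[1], Z_1=1
gen 1: Z_1=1, draws=[4], offspring=[1], Z_2=1
gen 2: Z_2=1, draws=[3], offspring=[0], Z_3=0
gen 3: Z_3=0, draws=[], offspring=[], Z_4=0
gen 4: Z_4=0, draws=[], offspring=[], Z_5=0
gen 5: Z_5=0, draws=[], offspring=[], Z_6=0
gen 6: Z_6=0, draws=[], offspring=[], Z_7=0


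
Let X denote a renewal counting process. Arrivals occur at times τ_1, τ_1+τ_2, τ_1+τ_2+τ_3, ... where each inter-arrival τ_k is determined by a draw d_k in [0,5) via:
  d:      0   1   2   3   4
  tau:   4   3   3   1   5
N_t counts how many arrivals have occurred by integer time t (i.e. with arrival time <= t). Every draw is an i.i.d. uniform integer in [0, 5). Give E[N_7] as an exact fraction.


Inter-arrival values over d=0..4: [4, 3, 3, 1, 5]
Each d has probability 1/5, so the pmf of τ is: f(1) = 1/5, f(3) = 2/5, f(4) = 1/5, f(5) = 1/5
Renewal equation for m(n) = E[N_n]: condition on τ_1 = k (if k <= n, one arrival plus a fresh copy on the remaining n−k steps): m(n) = F(n) + Σ_{k<=n} f(k)·m(n−k), where F(n) = P(τ <= n) and m(0) = 0
m(1) = F(1) = 1/5
m(2) = F(2) + f(1)·m(1) = 1/5 + 1/5·1/5 = 6/25
m(3) = F(3) + f(1)·m(2) = 3/5 + 1/5·6/25 = 81/125
m(4) = F(4) + f(1)·m(3) + f(3)·m(1) = 4/5 + 1/5·81/125 + 2/5·1/5 = 631/625
m(5) = F(5) + f(1)·m(4) + f(3)·m(2) + f(4)·m(1) = 1 + 1/5·631/625 + 2/5·6/25 + 1/5·1/5 = 4181/3125
m(6) = F(6) + f(1)·m(5) + f(3)·m(3) + f(4)·m(2) + f(5)·m(1) = 1 + 1/5·4181/3125 + 2/5·81/125 + 1/5·6/25 + 1/5·1/5 = 25231/15625
m(7) = F(7) + f(1)·m(6) + f(3)·m(4) + f(4)·m(3) + f(5)·m(2) = 1 + 1/5·25231/15625 + 2/5·631/625 + 1/5·81/125 + 1/5·6/25 = 148781/78125
E[N_7] = m(7) = 148781/78125

148781/78125


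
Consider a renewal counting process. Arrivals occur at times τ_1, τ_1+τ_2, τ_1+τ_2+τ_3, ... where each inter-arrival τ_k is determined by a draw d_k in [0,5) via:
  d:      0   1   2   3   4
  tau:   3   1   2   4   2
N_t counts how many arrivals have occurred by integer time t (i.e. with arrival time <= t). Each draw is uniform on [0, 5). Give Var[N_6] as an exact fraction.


142570764/244140625

Inter-arrival values over d=0..4: [3, 1, 2, 4, 2]
Each d has probability 1/5, so the pmf of τ is: f(1) = 1/5, f(2) = 2/5, f(3) = 1/5, f(4) = 1/5
Let p_n(j) = P(N_n = j), with p_0 = [1]. Condition on τ_1: p_n(0) = P(τ > n), and for j >= 1, p_n(j) = Σ_{k<=n} f(k)·p_{n−k}(j−1)
p_1 = [4/5, 1/5]  (j = 0..1)
p_2 = [2/5, 14/25, 1/25]  (j = 0..2)
p_3 = [1/5, 3/5, 24/125, 1/125]  (j = 0..3)
p_4 = [0, 14/25, 48/125, 34/625, 1/625]  (j = 0..4)
p_5 = [0, 8/25, 63/125, 101/625, 44/3125, 1/3125]  (j = 0..5)
p_6 = [0, 3/25, 13/25, 188/625, 174/3125, 54/15625, 1/15625]  (j = 0..6)
E[N_6] = Σ j·p_6(j) = 35981/15625;  E[N_6²] = Σ j²·p_6(j) = 91981/15625
Var[N_6] = 91981/15625 − (35981/15625)² = 142570764/244140625


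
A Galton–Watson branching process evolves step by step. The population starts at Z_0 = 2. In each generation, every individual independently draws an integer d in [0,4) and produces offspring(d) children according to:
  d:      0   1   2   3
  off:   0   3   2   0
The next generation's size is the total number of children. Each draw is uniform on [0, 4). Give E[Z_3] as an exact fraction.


125/32

Outcome values over d=0..3: [0, 3, 2, 0]
Σy = 5, Σy² = 13, M = 4
μ = 5/4 = 5/4,  σ² = 13/4 − (5/4)² = 27/16
E[Z_0] = 2
E[Z_1] = 5/4·E[Z_0] = 5/2
E[Z_2] = 5/4·E[Z_1] = 25/8
E[Z_3] = 5/4·E[Z_2] = 125/32


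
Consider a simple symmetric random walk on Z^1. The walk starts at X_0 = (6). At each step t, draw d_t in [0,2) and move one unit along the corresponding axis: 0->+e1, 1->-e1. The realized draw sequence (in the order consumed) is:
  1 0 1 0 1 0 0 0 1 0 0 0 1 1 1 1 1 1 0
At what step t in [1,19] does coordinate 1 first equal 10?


12

t=0: X=(6), d=1 → -e1, X_1=(5)
t=1: X=(5), d=0 → +e1, X_2=(6)
t=2: X=(6), d=1 → -e1, X_3=(5)
t=3: X=(5), d=0 → +e1, X_4=(6)
t=4: X=(6), d=1 → -e1, X_5=(5)
t=5: X=(5), d=0 → +e1, X_6=(6)
t=6: X=(6), d=0 → +e1, X_7=(7)
t=7: X=(7), d=0 → +e1, X_8=(8)
t=8: X=(8), d=1 → -e1, X_9=(7)
t=9: X=(7), d=0 → +e1, X_10=(8)
t=10: X=(8), d=0 → +e1, X_11=(9)
t=11: X=(9), d=0 → +e1, X_12=(10)
t=12: X=(10), d=1 → -e1, X_13=(9)
t=13: X=(9), d=1 → -e1, X_14=(8)
t=14: X=(8), d=1 → -e1, X_15=(7)
t=15: X=(7), d=1 → -e1, X_16=(6)
t=16: X=(6), d=1 → -e1, X_17=(5)
t=17: X=(5), d=1 → -e1, X_18=(4)
t=18: X=(4), d=0 → +e1, X_19=(5)


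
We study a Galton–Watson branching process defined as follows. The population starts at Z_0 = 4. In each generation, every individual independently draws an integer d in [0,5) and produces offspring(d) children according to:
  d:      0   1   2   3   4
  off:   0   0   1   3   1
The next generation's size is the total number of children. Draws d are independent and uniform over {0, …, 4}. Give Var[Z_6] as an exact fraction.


144/5

Outcome values over d=0..4: [0, 0, 1, 3, 1]
Σy = 5, Σy² = 11, M = 5
μ = 5/5 = 1,  σ² = 11/5 − (1)² = 6/5
V_0 = 0, E_0 = 4
V_1 = 6/5·E_0 + (1)²·V_0 = 24/5;  E_1 = 4
V_2 = 6/5·E_1 + (1)²·V_1 = 48/5;  E_2 = 4
V_3 = 6/5·E_2 + (1)²·V_2 = 72/5;  E_3 = 4
V_4 = 6/5·E_3 + (1)²·V_3 = 96/5;  E_4 = 4
V_5 = 6/5·E_4 + (1)²·V_4 = 24;  E_5 = 4
V_6 = 6/5·E_5 + (1)²·V_5 = 144/5;  E_6 = 4


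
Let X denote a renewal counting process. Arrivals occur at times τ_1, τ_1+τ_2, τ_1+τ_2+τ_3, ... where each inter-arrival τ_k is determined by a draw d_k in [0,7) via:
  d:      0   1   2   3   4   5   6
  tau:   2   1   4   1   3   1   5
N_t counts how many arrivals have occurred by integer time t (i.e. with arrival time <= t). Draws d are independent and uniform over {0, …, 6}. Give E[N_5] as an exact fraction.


33073/16807

Inter-arrival values over d=0..6: [2, 1, 4, 1, 3, 1, 5]
Each d has probability 1/7, so the pmf of τ is: f(1) = 3/7, f(2) = 1/7, f(3) = 1/7, f(4) = 1/7, f(5) = 1/7
Renewal equation for m(n) = E[N_n]: condition on τ_1 = k (if k <= n, one arrival plus a fresh copy on the remaining n−k steps): m(n) = F(n) + Σ_{k<=n} f(k)·m(n−k), where F(n) = P(τ <= n) and m(0) = 0
m(1) = F(1) = 3/7
m(2) = F(2) + f(1)·m(1) = 4/7 + 3/7·3/7 = 37/49
m(3) = F(3) + f(1)·m(2) + f(2)·m(1) = 5/7 + 3/7·37/49 + 1/7·3/7 = 377/343
m(4) = F(4) + f(1)·m(3) + f(2)·m(2) + f(3)·m(1) = 6/7 + 3/7·377/343 + 1/7·37/49 + 1/7·3/7 = 3595/2401
m(5) = F(5) + f(1)·m(4) + f(2)·m(3) + f(3)·m(2) + f(4)·m(1) = 1 + 3/7·3595/2401 + 1/7·377/343 + 1/7·37/49 + 1/7·3/7 = 33073/16807
E[N_5] = m(5) = 33073/16807


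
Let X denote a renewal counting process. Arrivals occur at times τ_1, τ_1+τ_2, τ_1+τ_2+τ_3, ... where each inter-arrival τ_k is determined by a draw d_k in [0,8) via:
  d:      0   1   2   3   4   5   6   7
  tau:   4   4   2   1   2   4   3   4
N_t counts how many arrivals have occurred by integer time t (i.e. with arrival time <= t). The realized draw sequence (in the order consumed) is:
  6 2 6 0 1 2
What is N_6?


draw d_1=6: τ_1=3, arrival time A_1=3
draw d_2=2: τ_2=2, arrival time A_2=5
draw d_3=6: τ_3=3, arrival time A_3=8
draw d_4=0: τ_4=4, arrival time A_4=12
draw d_5=1: τ_5=4, arrival time A_5=16
draw d_6=2: τ_6=2, arrival time A_6=18
N_t over t=0..6: 0:0 1:0 2:0 3:1 4:1 5:2 6:2

2


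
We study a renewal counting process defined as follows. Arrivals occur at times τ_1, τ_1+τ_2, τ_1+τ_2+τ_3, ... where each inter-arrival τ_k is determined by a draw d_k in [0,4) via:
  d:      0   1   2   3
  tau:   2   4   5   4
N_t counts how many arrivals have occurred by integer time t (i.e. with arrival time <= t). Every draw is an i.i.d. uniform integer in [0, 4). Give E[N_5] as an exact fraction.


17/16

Inter-arrival values over d=0..3: [2, 4, 5, 4]
Each d has probability 1/4, so the pmf of τ is: f(2) = 1/4, f(4) = 1/2, f(5) = 1/4
Renewal equation for m(n) = E[N_n]: condition on τ_1 = k (if k <= n, one arrival plus a fresh copy on the remaining n−k steps): m(n) = F(n) + Σ_{k<=n} f(k)·m(n−k), where F(n) = P(τ <= n) and m(0) = 0
m(1) = F(1) = 0
m(2) = F(2) = 1/4
m(3) = F(3) = 1/4
m(4) = F(4) + f(2)·m(2) = 3/4 + 1/4·1/4 = 13/16
m(5) = F(5) + f(2)·m(3) = 1 + 1/4·1/4 = 17/16
E[N_5] = m(5) = 17/16


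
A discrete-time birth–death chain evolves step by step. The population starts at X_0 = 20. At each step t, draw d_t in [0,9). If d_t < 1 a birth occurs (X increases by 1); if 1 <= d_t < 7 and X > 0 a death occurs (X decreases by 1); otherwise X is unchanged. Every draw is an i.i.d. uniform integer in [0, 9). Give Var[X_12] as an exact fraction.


152/27

X can drop by at most 1 per step and X_0 = 20 > T = 12, so X_t >= 20 − t >= 8 > 0 for every t <= 12: the floor at 0 (the 'and X > 0' condition) never binds. Hence X_12 = X_0 + Σ_{t<12} Y_t with i.i.d. increments Y_t = y(d_t) ∈ {+1, −1, 0}.
Outcome values over d=0..8: [1, -1, -1, -1, -1, -1, -1, 0, 0]
Σy = -5, Σy² = 7, M = 9
μ = -5/9 = -5/9,  σ² = 7/9 − (-5/9)² = 38/81
Independent increments: Var[X_12] = 12·σ² = 12·(38/81) = 152/27


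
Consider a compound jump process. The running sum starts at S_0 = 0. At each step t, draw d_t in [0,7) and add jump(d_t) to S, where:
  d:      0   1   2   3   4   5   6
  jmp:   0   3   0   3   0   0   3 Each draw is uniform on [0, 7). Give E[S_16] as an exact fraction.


144/7

Outcome values over d=0..6: [0, 3, 0, 3, 0, 0, 3]
Σy = 9, Σy² = 27, M = 7
μ = 9/7 = 9/7,  σ² = 27/7 − (9/7)² = 108/49
E[S_16] = 0 + 16·(9/7) = 144/7


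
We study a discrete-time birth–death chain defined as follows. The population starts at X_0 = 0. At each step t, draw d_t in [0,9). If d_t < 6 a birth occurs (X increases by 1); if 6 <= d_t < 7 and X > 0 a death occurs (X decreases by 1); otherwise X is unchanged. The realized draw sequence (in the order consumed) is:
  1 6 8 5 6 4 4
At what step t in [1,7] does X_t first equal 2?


7

t=0: X=0, d=1 → birth, X_1=1
t=1: X=1, d=6 → death, X_2=0
t=2: X=0, d=8 → hold, X_3=0
t=3: X=0, d=5 → birth, X_4=1
t=4: X=1, d=6 → death, X_5=0
t=5: X=0, d=4 → birth, X_6=1
t=6: X=1, d=4 → birth, X_7=2


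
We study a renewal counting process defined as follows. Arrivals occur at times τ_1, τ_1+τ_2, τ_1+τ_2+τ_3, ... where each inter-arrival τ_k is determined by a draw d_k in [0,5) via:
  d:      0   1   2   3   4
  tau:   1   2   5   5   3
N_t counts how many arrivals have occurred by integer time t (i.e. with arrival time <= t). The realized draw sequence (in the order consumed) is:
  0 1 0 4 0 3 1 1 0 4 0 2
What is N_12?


5

draw d_1=0: τ_1=1, arrival time A_1=1
draw d_2=1: τ_2=2, arrival time A_2=3
draw d_3=0: τ_3=1, arrival time A_3=4
draw d_4=4: τ_4=3, arrival time A_4=7
draw d_5=0: τ_5=1, arrival time A_5=8
draw d_6=3: τ_6=5, arrival time A_6=13
draw d_7=1: τ_7=2, arrival time A_7=15
draw d_8=1: τ_8=2, arrival time A_8=17
draw d_9=0: τ_9=1, arrival time A_9=18
draw d_10=4: τ_10=3, arrival time A_10=21
draw d_11=0: τ_11=1, arrival time A_11=22
draw d_12=2: τ_12=5, arrival time A_12=27
N_t over t=0..12: 0:0 1:1 2:1 3:2 4:3 5:3 6:3 7:4 8:5 9:5 10:5 11:5 12:5


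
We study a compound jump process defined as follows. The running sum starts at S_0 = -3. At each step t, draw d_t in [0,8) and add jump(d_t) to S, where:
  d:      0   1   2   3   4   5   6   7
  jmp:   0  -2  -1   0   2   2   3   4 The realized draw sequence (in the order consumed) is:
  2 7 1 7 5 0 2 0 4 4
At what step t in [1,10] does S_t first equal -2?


t=0: S=-3, d=2, jump=-1, S_1=-4
t=1: S=-4, d=7, jump=4, S_2=0
t=2: S=0, d=1, jump=-2, S_3=-2
t=3: S=-2, d=7, jump=4, S_4=2
t=4: S=2, d=5, jump=2, S_5=4
t=5: S=4, d=0, jump=0, S_6=4
t=6: S=4, d=2, jump=-1, S_7=3
t=7: S=3, d=0, jump=0, S_8=3
t=8: S=3, d=4, jump=2, S_9=5
t=9: S=5, d=4, jump=2, S_10=7

3


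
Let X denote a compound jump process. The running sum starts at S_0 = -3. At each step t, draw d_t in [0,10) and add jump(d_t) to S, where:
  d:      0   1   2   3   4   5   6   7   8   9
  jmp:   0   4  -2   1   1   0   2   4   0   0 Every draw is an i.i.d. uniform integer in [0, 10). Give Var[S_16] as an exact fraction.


Outcome values over d=0..9: [0, 4, -2, 1, 1, 0, 2, 4, 0, 0]
Σy = 10, Σy² = 42, M = 10
μ = 10/10 = 1,  σ² = 42/10 − (1)² = 16/5
Independent increments: Var[S_16] = 16·σ² = 16·(16/5) = 256/5

256/5


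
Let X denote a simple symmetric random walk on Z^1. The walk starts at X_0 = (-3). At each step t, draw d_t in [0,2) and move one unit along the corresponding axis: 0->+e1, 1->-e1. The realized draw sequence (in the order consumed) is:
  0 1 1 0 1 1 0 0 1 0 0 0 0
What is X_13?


(0)

t=0: X=(-3), d=0 → +e1, X_1=(-2)
t=1: X=(-2), d=1 → -e1, X_2=(-3)
t=2: X=(-3), d=1 → -e1, X_3=(-4)
t=3: X=(-4), d=0 → +e1, X_4=(-3)
t=4: X=(-3), d=1 → -e1, X_5=(-4)
t=5: X=(-4), d=1 → -e1, X_6=(-5)
t=6: X=(-5), d=0 → +e1, X_7=(-4)
t=7: X=(-4), d=0 → +e1, X_8=(-3)
t=8: X=(-3), d=1 → -e1, X_9=(-4)
t=9: X=(-4), d=0 → +e1, X_10=(-3)
t=10: X=(-3), d=0 → +e1, X_11=(-2)
t=11: X=(-2), d=0 → +e1, X_12=(-1)
t=12: X=(-1), d=0 → +e1, X_13=(0)


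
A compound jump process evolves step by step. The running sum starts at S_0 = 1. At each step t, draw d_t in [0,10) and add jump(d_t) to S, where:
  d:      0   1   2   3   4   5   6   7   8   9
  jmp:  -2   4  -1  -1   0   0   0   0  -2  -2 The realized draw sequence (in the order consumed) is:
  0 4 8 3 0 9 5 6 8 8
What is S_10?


t=0: S=1, d=0, jump=-2, S_1=-1
t=1: S=-1, d=4, jump=0, S_2=-1
t=2: S=-1, d=8, jump=-2, S_3=-3
t=3: S=-3, d=3, jump=-1, S_4=-4
t=4: S=-4, d=0, jump=-2, S_5=-6
t=5: S=-6, d=9, jump=-2, S_6=-8
t=6: S=-8, d=5, jump=0, S_7=-8
t=7: S=-8, d=6, jump=0, S_8=-8
t=8: S=-8, d=8, jump=-2, S_9=-10
t=9: S=-10, d=8, jump=-2, S_10=-12

-12


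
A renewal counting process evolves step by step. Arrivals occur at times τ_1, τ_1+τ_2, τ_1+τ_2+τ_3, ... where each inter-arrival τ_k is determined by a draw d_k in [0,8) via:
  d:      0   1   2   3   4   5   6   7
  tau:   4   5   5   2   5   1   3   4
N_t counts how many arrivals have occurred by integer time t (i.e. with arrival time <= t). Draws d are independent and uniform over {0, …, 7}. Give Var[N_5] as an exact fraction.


Inter-arrival values over d=0..7: [4, 5, 5, 2, 5, 1, 3, 4]
Each d has probability 1/8, so the pmf of τ is: f(1) = 1/8, f(2) = 1/8, f(3) = 1/8, f(4) = 1/4, f(5) = 3/8
Let p_n(j) = P(N_n = j), with p_0 = [1]. Condition on τ_1: p_n(0) = P(τ > n), and for j >= 1, p_n(j) = Σ_{k<=n} f(k)·p_{n−k}(j−1)
p_1 = [7/8, 1/8]  (j = 0..1)
p_2 = [3/4, 15/64, 1/64]  (j = 0..2)
p_3 = [5/8, 21/64, 23/512, 1/512]  (j = 0..3)
p_4 = [3/8, 17/32, 11/128, 31/4096, 1/4096]  (j = 0..4)
p_5 = [0, 13/16, 43/256, 75/4096, 39/32768, 1/32768]  (j = 0..5)
E[N_5] = Σ j·p_5(j) = 39593/32768;  E[N_5²] = Σ j²·p_5(j) = 54689/32768
Var[N_5] = 54689/32768 − (39593/32768)² = 224443503/1073741824

224443503/1073741824


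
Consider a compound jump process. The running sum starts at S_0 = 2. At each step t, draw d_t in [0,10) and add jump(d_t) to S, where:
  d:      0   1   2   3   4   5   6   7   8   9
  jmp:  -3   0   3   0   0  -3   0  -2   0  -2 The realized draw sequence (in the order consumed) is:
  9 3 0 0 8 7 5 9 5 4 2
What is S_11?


t=0: S=2, d=9, jump=-2, S_1=0
t=1: S=0, d=3, jump=0, S_2=0
t=2: S=0, d=0, jump=-3, S_3=-3
t=3: S=-3, d=0, jump=-3, S_4=-6
t=4: S=-6, d=8, jump=0, S_5=-6
t=5: S=-6, d=7, jump=-2, S_6=-8
t=6: S=-8, d=5, jump=-3, S_7=-11
t=7: S=-11, d=9, jump=-2, S_8=-13
t=8: S=-13, d=5, jump=-3, S_9=-16
t=9: S=-16, d=4, jump=0, S_10=-16
t=10: S=-16, d=2, jump=3, S_11=-13

-13


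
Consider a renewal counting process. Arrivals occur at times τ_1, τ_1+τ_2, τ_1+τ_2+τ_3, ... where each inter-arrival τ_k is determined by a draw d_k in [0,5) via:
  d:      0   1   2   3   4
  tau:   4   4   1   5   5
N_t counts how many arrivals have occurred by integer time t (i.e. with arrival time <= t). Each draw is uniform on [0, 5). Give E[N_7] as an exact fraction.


115531/78125

Inter-arrival values over d=0..4: [4, 4, 1, 5, 5]
Each d has probability 1/5, so the pmf of τ is: f(1) = 1/5, f(4) = 2/5, f(5) = 2/5
Renewal equation for m(n) = E[N_n]: condition on τ_1 = k (if k <= n, one arrival plus a fresh copy on the remaining n−k steps): m(n) = F(n) + Σ_{k<=n} f(k)·m(n−k), where F(n) = P(τ <= n) and m(0) = 0
m(1) = F(1) = 1/5
m(2) = F(2) + f(1)·m(1) = 1/5 + 1/5·1/5 = 6/25
m(3) = F(3) + f(1)·m(2) = 1/5 + 1/5·6/25 = 31/125
m(4) = F(4) + f(1)·m(3) = 3/5 + 1/5·31/125 = 406/625
m(5) = F(5) + f(1)·m(4) + f(4)·m(1) = 1 + 1/5·406/625 + 2/5·1/5 = 3781/3125
m(6) = F(6) + f(1)·m(5) + f(4)·m(2) + f(5)·m(1) = 1 + 1/5·3781/3125 + 2/5·6/25 + 2/5·1/5 = 22156/15625
m(7) = F(7) + f(1)·m(6) + f(4)·m(3) + f(5)·m(2) = 1 + 1/5·22156/15625 + 2/5·31/125 + 2/5·6/25 = 115531/78125
E[N_7] = m(7) = 115531/78125


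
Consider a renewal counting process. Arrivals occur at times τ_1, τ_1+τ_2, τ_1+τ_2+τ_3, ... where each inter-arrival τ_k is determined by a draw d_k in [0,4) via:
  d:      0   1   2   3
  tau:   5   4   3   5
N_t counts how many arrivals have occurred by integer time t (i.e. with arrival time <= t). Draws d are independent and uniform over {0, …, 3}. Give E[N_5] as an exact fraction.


1

Inter-arrival values over d=0..3: [5, 4, 3, 5]
Each d has probability 1/4, so the pmf of τ is: f(3) = 1/4, f(4) = 1/4, f(5) = 1/2
Renewal equation for m(n) = E[N_n]: condition on τ_1 = k (if k <= n, one arrival plus a fresh copy on the remaining n−k steps): m(n) = F(n) + Σ_{k<=n} f(k)·m(n−k), where F(n) = P(τ <= n) and m(0) = 0
m(1) = F(1) = 0
m(2) = F(2) = 0
m(3) = F(3) = 1/4
m(4) = F(4) = 1/2
m(5) = F(5) = 1
E[N_5] = m(5) = 1


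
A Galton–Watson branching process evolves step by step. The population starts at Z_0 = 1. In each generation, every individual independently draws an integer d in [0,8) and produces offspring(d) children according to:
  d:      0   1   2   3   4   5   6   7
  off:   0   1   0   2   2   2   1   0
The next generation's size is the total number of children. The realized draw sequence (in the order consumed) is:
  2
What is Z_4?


0

gen 0: Z_0=1, draws=[2], offspring=[0], Z_1=0
gen 1: Z_1=0, draws=[], offspring=[], Z_2=0
gen 2: Z_2=0, draws=[], offspring=[], Z_3=0
gen 3: Z_3=0, draws=[], offspring=[], Z_4=0


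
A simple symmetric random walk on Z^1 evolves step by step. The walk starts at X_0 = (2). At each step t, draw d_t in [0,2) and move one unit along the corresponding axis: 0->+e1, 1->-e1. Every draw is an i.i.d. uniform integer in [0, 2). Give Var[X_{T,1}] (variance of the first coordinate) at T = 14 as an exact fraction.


Outcome values over d=0..1: [1, -1]
Σy = 0, Σy² = 2, M = 2
μ = 0/2 = 0,  σ² = 2/2 − (0)² = 1
Independent increments: Var[X_14] = 14·σ² = 14·(1) = 14

14


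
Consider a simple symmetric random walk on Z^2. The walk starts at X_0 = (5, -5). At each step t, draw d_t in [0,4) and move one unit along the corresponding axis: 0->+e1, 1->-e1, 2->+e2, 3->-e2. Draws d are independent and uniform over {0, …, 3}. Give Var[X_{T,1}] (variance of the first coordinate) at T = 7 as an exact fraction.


7/2

Outcome values over d=0..3: [1, -1, 0, 0]
Σy = 0, Σy² = 2, M = 4
μ = 0/4 = 0,  σ² = 2/4 − (0)² = 1/2
Independent increments: Var[X_7] = 7·σ² = 7·(1/2) = 7/2


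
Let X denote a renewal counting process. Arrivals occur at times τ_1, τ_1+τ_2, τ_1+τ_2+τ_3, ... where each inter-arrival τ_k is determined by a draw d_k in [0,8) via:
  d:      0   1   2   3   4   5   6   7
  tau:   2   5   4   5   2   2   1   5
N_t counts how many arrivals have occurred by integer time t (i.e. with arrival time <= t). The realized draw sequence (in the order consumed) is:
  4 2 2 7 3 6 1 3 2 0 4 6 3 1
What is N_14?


3

draw d_1=4: τ_1=2, arrival time A_1=2
draw d_2=2: τ_2=4, arrival time A_2=6
draw d_3=2: τ_3=4, arrival time A_3=10
draw d_4=7: τ_4=5, arrival time A_4=15
draw d_5=3: τ_5=5, arrival time A_5=20
draw d_6=6: τ_6=1, arrival time A_6=21
draw d_7=1: τ_7=5, arrival time A_7=26
draw d_8=3: τ_8=5, arrival time A_8=31
draw d_9=2: τ_9=4, arrival time A_9=35
draw d_10=0: τ_10=2, arrival time A_10=37
draw d_11=4: τ_11=2, arrival time A_11=39
draw d_12=6: τ_12=1, arrival time A_12=40
draw d_13=3: τ_13=5, arrival time A_13=45
draw d_14=1: τ_14=5, arrival time A_14=50
N_t over t=0..14: 0:0 1:0 2:1 3:1 4:1 5:1 6:2 7:2 8:2 9:2 10:3 11:3 12:3 13:3 14:3


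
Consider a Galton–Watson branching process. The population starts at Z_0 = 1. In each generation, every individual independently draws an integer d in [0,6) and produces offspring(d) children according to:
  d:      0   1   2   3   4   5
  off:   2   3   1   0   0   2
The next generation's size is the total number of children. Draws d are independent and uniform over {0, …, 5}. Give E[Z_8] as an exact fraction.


65536/6561

Outcome values over d=0..5: [2, 3, 1, 0, 0, 2]
Σy = 8, Σy² = 18, M = 6
μ = 8/6 = 4/3,  σ² = 18/6 − (4/3)² = 11/9
E[Z_0] = 1
E[Z_1] = 4/3·E[Z_0] = 4/3
E[Z_2] = 4/3·E[Z_1] = 16/9
E[Z_3] = 4/3·E[Z_2] = 64/27
E[Z_4] = 4/3·E[Z_3] = 256/81
E[Z_5] = 4/3·E[Z_4] = 1024/243
E[Z_6] = 4/3·E[Z_5] = 4096/729
E[Z_7] = 4/3·E[Z_6] = 16384/2187
E[Z_8] = 4/3·E[Z_7] = 65536/6561


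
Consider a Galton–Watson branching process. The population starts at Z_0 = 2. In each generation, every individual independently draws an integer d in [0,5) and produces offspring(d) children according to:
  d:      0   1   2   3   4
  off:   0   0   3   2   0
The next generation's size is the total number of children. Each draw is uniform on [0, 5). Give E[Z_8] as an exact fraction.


2

Outcome values over d=0..4: [0, 0, 3, 2, 0]
Σy = 5, Σy² = 13, M = 5
μ = 5/5 = 1,  σ² = 13/5 − (1)² = 8/5
E[Z_0] = 2
E[Z_1] = 1·E[Z_0] = 2
E[Z_2] = 1·E[Z_1] = 2
E[Z_3] = 1·E[Z_2] = 2
E[Z_4] = 1·E[Z_3] = 2
E[Z_5] = 1·E[Z_4] = 2
E[Z_6] = 1·E[Z_5] = 2
E[Z_7] = 1·E[Z_6] = 2
E[Z_8] = 1·E[Z_7] = 2


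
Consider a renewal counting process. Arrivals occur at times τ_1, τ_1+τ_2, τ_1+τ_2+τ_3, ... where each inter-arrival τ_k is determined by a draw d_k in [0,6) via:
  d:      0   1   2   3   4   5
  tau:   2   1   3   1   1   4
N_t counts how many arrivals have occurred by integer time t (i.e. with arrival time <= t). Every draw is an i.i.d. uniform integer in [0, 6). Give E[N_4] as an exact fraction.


Inter-arrival values over d=0..5: [2, 1, 3, 1, 1, 4]
Each d has probability 1/6, so the pmf of τ is: f(1) = 1/2, f(2) = 1/6, f(3) = 1/6, f(4) = 1/6
Renewal equation for m(n) = E[N_n]: condition on τ_1 = k (if k <= n, one arrival plus a fresh copy on the remaining n−k steps): m(n) = F(n) + Σ_{k<=n} f(k)·m(n−k), where F(n) = P(τ <= n) and m(0) = 0
m(1) = F(1) = 1/2
m(2) = F(2) + f(1)·m(1) = 2/3 + 1/2·1/2 = 11/12
m(3) = F(3) + f(1)·m(2) + f(2)·m(1) = 5/6 + 1/2·11/12 + 1/6·1/2 = 11/8
m(4) = F(4) + f(1)·m(3) + f(2)·m(2) + f(3)·m(1) = 1 + 1/2·11/8 + 1/6·11/12 + 1/6·1/2 = 277/144
E[N_4] = m(4) = 277/144

277/144


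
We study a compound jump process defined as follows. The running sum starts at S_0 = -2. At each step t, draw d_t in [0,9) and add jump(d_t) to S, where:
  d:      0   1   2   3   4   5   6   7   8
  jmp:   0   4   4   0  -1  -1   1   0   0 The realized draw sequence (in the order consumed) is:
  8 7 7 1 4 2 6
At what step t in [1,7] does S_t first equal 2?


t=0: S=-2, d=8, jump=0, S_1=-2
t=1: S=-2, d=7, jump=0, S_2=-2
t=2: S=-2, d=7, jump=0, S_3=-2
t=3: S=-2, d=1, jump=4, S_4=2
t=4: S=2, d=4, jump=-1, S_5=1
t=5: S=1, d=2, jump=4, S_6=5
t=6: S=5, d=6, jump=1, S_7=6

4


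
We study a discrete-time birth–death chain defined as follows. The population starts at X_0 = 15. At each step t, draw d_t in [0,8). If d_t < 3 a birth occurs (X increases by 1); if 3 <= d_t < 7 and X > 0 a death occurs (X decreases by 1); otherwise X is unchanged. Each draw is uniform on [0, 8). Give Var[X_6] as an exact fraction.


X can drop by at most 1 per step and X_0 = 15 > T = 6, so X_t >= 15 − t >= 9 > 0 for every t <= 6: the floor at 0 (the 'and X > 0' condition) never binds. Hence X_6 = X_0 + Σ_{t<6} Y_t with i.i.d. increments Y_t = y(d_t) ∈ {+1, −1, 0}.
Outcome values over d=0..7: [1, 1, 1, -1, -1, -1, -1, 0]
Σy = -1, Σy² = 7, M = 8
μ = -1/8 = -1/8,  σ² = 7/8 − (-1/8)² = 55/64
Independent increments: Var[X_6] = 6·σ² = 6·(55/64) = 165/32

165/32


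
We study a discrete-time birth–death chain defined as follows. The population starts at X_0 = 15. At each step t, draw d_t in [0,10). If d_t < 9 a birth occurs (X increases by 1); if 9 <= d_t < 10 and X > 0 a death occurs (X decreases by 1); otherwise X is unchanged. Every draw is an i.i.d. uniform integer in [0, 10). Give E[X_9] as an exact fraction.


111/5

X can drop by at most 1 per step and X_0 = 15 > T = 9, so X_t >= 15 − t >= 6 > 0 for every t <= 9: the floor at 0 (the 'and X > 0' condition) never binds. Hence X_9 = X_0 + Σ_{t<9} Y_t with i.i.d. increments Y_t = y(d_t) ∈ {+1, −1, 0}.
Outcome values over d=0..9: [1, 1, 1, 1, 1, 1, 1, 1, 1, -1]
Σy = 8, Σy² = 10, M = 10
μ = 8/10 = 4/5,  σ² = 10/10 − (4/5)² = 9/25
E[X_9] = 15 + 9·(4/5) = 111/5


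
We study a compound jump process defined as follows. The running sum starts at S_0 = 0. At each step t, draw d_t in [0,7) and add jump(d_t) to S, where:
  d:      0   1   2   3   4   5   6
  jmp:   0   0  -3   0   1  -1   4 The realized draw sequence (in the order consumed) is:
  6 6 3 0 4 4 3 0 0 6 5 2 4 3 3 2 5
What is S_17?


t=0: S=0, d=6, jump=4, S_1=4
t=1: S=4, d=6, jump=4, S_2=8
t=2: S=8, d=3, jump=0, S_3=8
t=3: S=8, d=0, jump=0, S_4=8
t=4: S=8, d=4, jump=1, S_5=9
t=5: S=9, d=4, jump=1, S_6=10
t=6: S=10, d=3, jump=0, S_7=10
t=7: S=10, d=0, jump=0, S_8=10
t=8: S=10, d=0, jump=0, S_9=10
t=9: S=10, d=6, jump=4, S_10=14
t=10: S=14, d=5, jump=-1, S_11=13
t=11: S=13, d=2, jump=-3, S_12=10
t=12: S=10, d=4, jump=1, S_13=11
t=13: S=11, d=3, jump=0, S_14=11
t=14: S=11, d=3, jump=0, S_15=11
t=15: S=11, d=2, jump=-3, S_16=8
t=16: S=8, d=5, jump=-1, S_17=7

7


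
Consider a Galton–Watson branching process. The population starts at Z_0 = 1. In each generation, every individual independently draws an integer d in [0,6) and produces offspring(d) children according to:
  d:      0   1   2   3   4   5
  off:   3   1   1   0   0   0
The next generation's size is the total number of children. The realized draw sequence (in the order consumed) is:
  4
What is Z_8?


0

gen 0: Z_0=1, draws=[4], offspring=[0], Z_1=0
gen 1: Z_1=0, draws=[], offspring=[], Z_2=0
gen 2: Z_2=0, draws=[], offspring=[], Z_3=0
gen 3: Z_3=0, draws=[], offspring=[], Z_4=0
gen 4: Z_4=0, draws=[], offspring=[], Z_5=0
gen 5: Z_5=0, draws=[], offspring=[], Z_6=0
gen 6: Z_6=0, draws=[], offspring=[], Z_7=0
gen 7: Z_7=0, draws=[], offspring=[], Z_8=0


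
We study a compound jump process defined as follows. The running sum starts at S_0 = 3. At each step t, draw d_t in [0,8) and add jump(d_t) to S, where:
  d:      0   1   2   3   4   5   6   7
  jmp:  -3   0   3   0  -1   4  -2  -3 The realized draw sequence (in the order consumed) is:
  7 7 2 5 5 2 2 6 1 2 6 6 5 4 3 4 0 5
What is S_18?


14

t=0: S=3, d=7, jump=-3, S_1=0
t=1: S=0, d=7, jump=-3, S_2=-3
t=2: S=-3, d=2, jump=3, S_3=0
t=3: S=0, d=5, jump=4, S_4=4
t=4: S=4, d=5, jump=4, S_5=8
t=5: S=8, d=2, jump=3, S_6=11
t=6: S=11, d=2, jump=3, S_7=14
t=7: S=14, d=6, jump=-2, S_8=12
t=8: S=12, d=1, jump=0, S_9=12
t=9: S=12, d=2, jump=3, S_10=15
t=10: S=15, d=6, jump=-2, S_11=13
t=11: S=13, d=6, jump=-2, S_12=11
t=12: S=11, d=5, jump=4, S_13=15
t=13: S=15, d=4, jump=-1, S_14=14
t=14: S=14, d=3, jump=0, S_15=14
t=15: S=14, d=4, jump=-1, S_16=13
t=16: S=13, d=0, jump=-3, S_17=10
t=17: S=10, d=5, jump=4, S_18=14


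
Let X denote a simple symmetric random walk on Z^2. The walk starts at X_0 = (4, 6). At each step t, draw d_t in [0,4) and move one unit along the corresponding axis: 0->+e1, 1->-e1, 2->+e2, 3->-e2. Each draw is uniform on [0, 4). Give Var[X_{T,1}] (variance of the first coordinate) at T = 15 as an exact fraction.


Outcome values over d=0..3: [1, -1, 0, 0]
Σy = 0, Σy² = 2, M = 4
μ = 0/4 = 0,  σ² = 2/4 − (0)² = 1/2
Independent increments: Var[X_15] = 15·σ² = 15·(1/2) = 15/2

15/2


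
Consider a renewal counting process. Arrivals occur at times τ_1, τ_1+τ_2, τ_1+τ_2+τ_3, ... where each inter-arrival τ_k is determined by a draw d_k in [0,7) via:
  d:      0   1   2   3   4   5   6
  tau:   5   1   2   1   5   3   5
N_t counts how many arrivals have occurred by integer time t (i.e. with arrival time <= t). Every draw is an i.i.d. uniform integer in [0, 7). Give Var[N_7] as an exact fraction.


596836851950/678223072849

Inter-arrival values over d=0..6: [5, 1, 2, 1, 5, 3, 5]
Each d has probability 1/7, so the pmf of τ is: f(1) = 2/7, f(2) = 1/7, f(3) = 1/7, f(5) = 3/7
Let p_n(j) = P(N_n = j), with p_0 = [1]. Condition on τ_1: p_n(0) = P(τ > n), and for j >= 1, p_n(j) = Σ_{k<=n} f(k)·p_{n−k}(j−1)
p_1 = [5/7, 2/7]  (j = 0..1)
p_2 = [4/7, 17/49, 4/49]  (j = 0..2)
p_3 = [3/7, 20/49, 48/343, 8/343]  (j = 0..3)
p_4 = [3/7, 15/49, 71/343, 124/2401, 16/2401]  (j = 0..4)
p_5 = [0, 34/49, 67/343, 218/2401, 304/16807, 32/16807]  (j = 0..5)
p_6 = [0, 3/7, 145/343, 253/2401, 88/2401, 720/117649, 64/117649]  (j = 0..6)
p_7 = [0, 15/49, 142/343, 512/2401, 848/16807, 1648/117649, 1664/823543, 128/823543]  (j = 0..7)
E[N_7] = Σ j·p_7(j) = 1695605/823543;  E[N_7²] = Σ j²·p_7(j) = 4215825/823543
Var[N_7] = 4215825/823543 − (1695605/823543)² = 596836851950/678223072849


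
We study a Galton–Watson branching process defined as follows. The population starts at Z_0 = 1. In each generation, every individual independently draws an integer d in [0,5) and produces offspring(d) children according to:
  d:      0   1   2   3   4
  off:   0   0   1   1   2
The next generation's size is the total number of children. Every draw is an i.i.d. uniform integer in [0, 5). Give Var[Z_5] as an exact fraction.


7529984/9765625

Outcome values over d=0..4: [0, 0, 1, 1, 2]
Σy = 4, Σy² = 6, M = 5
μ = 4/5 = 4/5,  σ² = 6/5 − (4/5)² = 14/25
V_0 = 0, E_0 = 1
V_1 = 14/25·E_0 + (4/5)²·V_0 = 14/25;  E_1 = 4/5
V_2 = 14/25·E_1 + (4/5)²·V_1 = 504/625;  E_2 = 16/25
V_3 = 14/25·E_2 + (4/5)²·V_2 = 13664/15625;  E_3 = 64/125
V_4 = 14/25·E_3 + (4/5)²·V_3 = 330624/390625;  E_4 = 256/625
V_5 = 14/25·E_4 + (4/5)²·V_4 = 7529984/9765625;  E_5 = 1024/3125


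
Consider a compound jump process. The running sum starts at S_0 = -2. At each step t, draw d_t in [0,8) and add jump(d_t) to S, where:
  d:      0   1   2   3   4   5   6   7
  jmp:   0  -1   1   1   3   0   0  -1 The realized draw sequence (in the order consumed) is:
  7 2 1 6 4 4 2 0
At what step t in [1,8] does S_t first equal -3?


1

t=0: S=-2, d=7, jump=-1, S_1=-3
t=1: S=-3, d=2, jump=1, S_2=-2
t=2: S=-2, d=1, jump=-1, S_3=-3
t=3: S=-3, d=6, jump=0, S_4=-3
t=4: S=-3, d=4, jump=3, S_5=0
t=5: S=0, d=4, jump=3, S_6=3
t=6: S=3, d=2, jump=1, S_7=4
t=7: S=4, d=0, jump=0, S_8=4


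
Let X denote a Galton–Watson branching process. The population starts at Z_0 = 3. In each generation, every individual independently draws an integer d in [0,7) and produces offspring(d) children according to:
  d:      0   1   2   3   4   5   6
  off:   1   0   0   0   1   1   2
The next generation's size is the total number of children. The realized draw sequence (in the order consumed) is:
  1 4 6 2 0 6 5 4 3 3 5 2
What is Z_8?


0

gen 0: Z_0=3, draws=[1, 4, 6], offspring=[0, 1, 2], Z_1=3
gen 1: Z_1=3, draws=[2, 0, 6], offspring=[0, 1, 2], Z_2=3
gen 2: Z_2=3, draws=[5, 4, 3], offspring=[1, 1, 0], Z_3=2
gen 3: Z_3=2, draws=[3, 5], offspring=[0, 1], Z_4=1
gen 4: Z_4=1, draws=[2], offspring=[0], Z_5=0
gen 5: Z_5=0, draws=[], offspring=[], Z_6=0
gen 6: Z_6=0, draws=[], offspring=[], Z_7=0
gen 7: Z_7=0, draws=[], offspring=[], Z_8=0


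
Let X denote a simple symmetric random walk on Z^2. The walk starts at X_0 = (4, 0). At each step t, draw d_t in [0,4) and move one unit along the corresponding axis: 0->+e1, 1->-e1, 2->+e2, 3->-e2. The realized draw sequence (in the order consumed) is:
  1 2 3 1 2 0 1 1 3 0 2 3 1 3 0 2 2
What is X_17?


(2, 1)

t=0: X=(4, 0), d=1 → -e1, X_1=(3, 0)
t=1: X=(3, 0), d=2 → +e2, X_2=(3, 1)
t=2: X=(3, 1), d=3 → -e2, X_3=(3, 0)
t=3: X=(3, 0), d=1 → -e1, X_4=(2, 0)
t=4: X=(2, 0), d=2 → +e2, X_5=(2, 1)
t=5: X=(2, 1), d=0 → +e1, X_6=(3, 1)
t=6: X=(3, 1), d=1 → -e1, X_7=(2, 1)
t=7: X=(2, 1), d=1 → -e1, X_8=(1, 1)
t=8: X=(1, 1), d=3 → -e2, X_9=(1, 0)
t=9: X=(1, 0), d=0 → +e1, X_10=(2, 0)
t=10: X=(2, 0), d=2 → +e2, X_11=(2, 1)
t=11: X=(2, 1), d=3 → -e2, X_12=(2, 0)
t=12: X=(2, 0), d=1 → -e1, X_13=(1, 0)
t=13: X=(1, 0), d=3 → -e2, X_14=(1, -1)
t=14: X=(1, -1), d=0 → +e1, X_15=(2, -1)
t=15: X=(2, -1), d=2 → +e2, X_16=(2, 0)
t=16: X=(2, 0), d=2 → +e2, X_17=(2, 1)


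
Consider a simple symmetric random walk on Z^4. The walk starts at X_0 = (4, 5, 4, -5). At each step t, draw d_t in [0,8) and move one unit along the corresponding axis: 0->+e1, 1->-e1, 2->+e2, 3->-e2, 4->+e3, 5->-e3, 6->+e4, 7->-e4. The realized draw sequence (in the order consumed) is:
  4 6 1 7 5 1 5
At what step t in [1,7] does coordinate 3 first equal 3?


7

t=0: X=(4, 5, 4, -5), d=4 → +e3, X_1=(4, 5, 5, -5)
t=1: X=(4, 5, 5, -5), d=6 → +e4, X_2=(4, 5, 5, -4)
t=2: X=(4, 5, 5, -4), d=1 → -e1, X_3=(3, 5, 5, -4)
t=3: X=(3, 5, 5, -4), d=7 → -e4, X_4=(3, 5, 5, -5)
t=4: X=(3, 5, 5, -5), d=5 → -e3, X_5=(3, 5, 4, -5)
t=5: X=(3, 5, 4, -5), d=1 → -e1, X_6=(2, 5, 4, -5)
t=6: X=(2, 5, 4, -5), d=5 → -e3, X_7=(2, 5, 3, -5)


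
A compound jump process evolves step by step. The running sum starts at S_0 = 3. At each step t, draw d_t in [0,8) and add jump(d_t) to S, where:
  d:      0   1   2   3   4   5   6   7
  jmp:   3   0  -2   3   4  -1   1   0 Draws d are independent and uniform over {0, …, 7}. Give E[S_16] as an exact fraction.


Outcome values over d=0..7: [3, 0, -2, 3, 4, -1, 1, 0]
Σy = 8, Σy² = 40, M = 8
μ = 8/8 = 1,  σ² = 40/8 − (1)² = 4
E[S_16] = 3 + 16·(1) = 19

19


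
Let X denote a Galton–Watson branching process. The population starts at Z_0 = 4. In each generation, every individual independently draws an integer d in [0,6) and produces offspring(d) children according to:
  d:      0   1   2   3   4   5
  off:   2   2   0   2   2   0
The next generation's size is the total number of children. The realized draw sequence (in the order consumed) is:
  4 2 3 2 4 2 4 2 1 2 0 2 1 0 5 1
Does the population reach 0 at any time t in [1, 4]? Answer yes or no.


no

gen 0: Z_0=4, draws=[4, 2, 3, 2], offspring=[2, 0, 2, 0], Z_1=4
gen 1: Z_1=4, draws=[4, 2, 4, 2], offspring=[2, 0, 2, 0], Z_2=4
gen 2: Z_2=4, draws=[1, 2, 0, 2], offspring=[2, 0, 2, 0], Z_3=4
gen 3: Z_3=4, draws=[1, 0, 5, 1], offspring=[2, 2, 0, 2], Z_4=6
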